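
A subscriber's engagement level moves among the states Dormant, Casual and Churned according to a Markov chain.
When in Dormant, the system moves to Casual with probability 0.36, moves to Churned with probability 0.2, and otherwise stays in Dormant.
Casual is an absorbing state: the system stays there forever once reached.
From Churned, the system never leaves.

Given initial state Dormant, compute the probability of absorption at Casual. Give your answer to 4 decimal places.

Let h(s) be the probability of absorption at Casual starting from transient state s. Then h(Casual) = 1 and h(Churned) = 0. By first-step analysis:
h(Dormant) = 0.44·h(Dormant) + 0.36·1 + 0.2·0
Solving: h(Dormant) = 0.6429.
Starting from Dormant, the probability is 0.6429.

0.6429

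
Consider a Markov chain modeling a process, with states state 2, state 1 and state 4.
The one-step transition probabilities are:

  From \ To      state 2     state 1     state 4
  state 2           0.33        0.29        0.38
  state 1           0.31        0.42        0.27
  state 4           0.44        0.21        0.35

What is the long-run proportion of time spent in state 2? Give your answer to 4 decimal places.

0.3610

Let the stationary distribution be π with π = πP and π_1 + π_2 + π_3 = 1.
π_1 = 0.33·π_1 + 0.31·π_2 + 0.44·π_3
π_2 = 0.29·π_1 + 0.42·π_2 + 0.21·π_3
Solving with the normalization constraint gives π = (0.3610, 0.3024, 0.3366).
So the stationary probability of state 2 is 0.3610.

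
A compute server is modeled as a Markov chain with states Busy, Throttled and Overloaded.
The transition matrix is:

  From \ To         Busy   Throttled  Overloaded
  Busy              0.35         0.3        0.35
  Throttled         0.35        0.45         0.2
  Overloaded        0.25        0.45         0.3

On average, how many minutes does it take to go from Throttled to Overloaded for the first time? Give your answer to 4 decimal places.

Let t(s) be the expected number of minutes to first reach Overloaded from state s, with t(Overloaded) = 0. Conditioning on the first minute:
t(Busy) = 1 + 0.35·t(Busy) + 0.3·t(Throttled)
t(Throttled) = 1 + 0.35·t(Busy) + 0.45·t(Throttled)
Solving: t(Busy) = 3.3663, t(Throttled) = 3.9604.
Expected minutes from Throttled to Overloaded: 3.9604.

3.9604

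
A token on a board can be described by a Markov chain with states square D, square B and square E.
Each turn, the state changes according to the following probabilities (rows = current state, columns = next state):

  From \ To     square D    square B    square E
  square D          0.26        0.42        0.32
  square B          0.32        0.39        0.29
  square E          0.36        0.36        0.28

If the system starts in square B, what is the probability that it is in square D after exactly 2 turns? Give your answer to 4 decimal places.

0.3124

Sum over the intermediate state after 1 turn:
P = P(square B→square D)·P(square D→square D) + P(square B→square B)·P(square B→square D) + P(square B→square E)·P(square E→square D)
  = 0.32×0.26 + 0.39×0.32 + 0.29×0.36
  = 0.0832 + 0.1248 + 0.1044 = 0.3124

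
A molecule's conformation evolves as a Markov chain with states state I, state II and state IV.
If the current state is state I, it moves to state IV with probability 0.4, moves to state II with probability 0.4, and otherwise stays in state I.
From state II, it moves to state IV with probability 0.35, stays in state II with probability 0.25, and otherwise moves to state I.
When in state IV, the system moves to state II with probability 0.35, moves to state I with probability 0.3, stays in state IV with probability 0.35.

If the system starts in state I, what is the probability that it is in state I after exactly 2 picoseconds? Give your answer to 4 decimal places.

Sum over the intermediate state after 1 picosecond:
P = P(state I→state I)·P(state I→state I) + P(state I→state II)·P(state II→state I) + P(state I→state IV)·P(state IV→state I)
  = 0.2×0.2 + 0.4×0.4 + 0.4×0.3
  = 0.0400 + 0.1600 + 0.1200 = 0.3200

0.3200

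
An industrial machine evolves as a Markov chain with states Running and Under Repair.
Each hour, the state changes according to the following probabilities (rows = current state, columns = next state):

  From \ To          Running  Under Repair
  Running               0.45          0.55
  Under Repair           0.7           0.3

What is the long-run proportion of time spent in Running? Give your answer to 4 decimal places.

0.5600

Let the stationary distribution be π with π = πP and π_1 + π_2 = 1.
π_1 = 0.45·π_1 + 0.7·π_2
Solving with the normalization constraint gives π = (0.5600, 0.4400).
So the stationary probability of Running is 0.5600.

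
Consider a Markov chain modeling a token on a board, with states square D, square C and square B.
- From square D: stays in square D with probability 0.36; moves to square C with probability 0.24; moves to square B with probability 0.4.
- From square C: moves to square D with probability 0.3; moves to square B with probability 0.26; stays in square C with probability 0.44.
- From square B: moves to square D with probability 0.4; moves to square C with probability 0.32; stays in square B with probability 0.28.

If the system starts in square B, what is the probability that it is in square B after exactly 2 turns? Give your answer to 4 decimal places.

0.3216

Sum over the intermediate state after 1 turn:
P = P(square B→square D)·P(square D→square B) + P(square B→square C)·P(square C→square B) + P(square B→square B)·P(square B→square B)
  = 0.4×0.4 + 0.32×0.26 + 0.28×0.28
  = 0.1600 + 0.0832 + 0.0784 = 0.3216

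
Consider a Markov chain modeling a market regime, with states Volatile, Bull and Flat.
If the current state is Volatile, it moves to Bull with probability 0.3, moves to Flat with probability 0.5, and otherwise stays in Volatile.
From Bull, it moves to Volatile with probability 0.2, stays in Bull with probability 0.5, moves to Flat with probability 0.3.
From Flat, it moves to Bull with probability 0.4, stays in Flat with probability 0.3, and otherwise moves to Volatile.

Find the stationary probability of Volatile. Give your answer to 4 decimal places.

Let the stationary distribution be π with π = πP and π_1 + π_2 + π_3 = 1.
π_1 = 0.2·π_1 + 0.2·π_2 + 0.3·π_3
π_2 = 0.3·π_1 + 0.5·π_2 + 0.4·π_3
Solving with the normalization constraint gives π = (0.2347, 0.4184, 0.3469).
So the stationary probability of Volatile is 0.2347.

0.2347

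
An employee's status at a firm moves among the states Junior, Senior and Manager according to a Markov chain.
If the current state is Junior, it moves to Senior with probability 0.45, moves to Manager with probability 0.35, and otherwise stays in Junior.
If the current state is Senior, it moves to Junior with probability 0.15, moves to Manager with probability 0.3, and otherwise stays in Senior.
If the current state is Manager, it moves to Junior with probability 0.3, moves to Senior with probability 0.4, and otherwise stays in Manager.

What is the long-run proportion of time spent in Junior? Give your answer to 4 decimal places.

Let the stationary distribution be π with π = πP and π_1 + π_2 + π_3 = 1.
π_1 = 0.2·π_1 + 0.15·π_2 + 0.3·π_3
π_2 = 0.45·π_1 + 0.55·π_2 + 0.4·π_3
Solving with the normalization constraint gives π = (0.2069, 0.4828, 0.3103).
So the stationary probability of Junior is 0.2069.

0.2069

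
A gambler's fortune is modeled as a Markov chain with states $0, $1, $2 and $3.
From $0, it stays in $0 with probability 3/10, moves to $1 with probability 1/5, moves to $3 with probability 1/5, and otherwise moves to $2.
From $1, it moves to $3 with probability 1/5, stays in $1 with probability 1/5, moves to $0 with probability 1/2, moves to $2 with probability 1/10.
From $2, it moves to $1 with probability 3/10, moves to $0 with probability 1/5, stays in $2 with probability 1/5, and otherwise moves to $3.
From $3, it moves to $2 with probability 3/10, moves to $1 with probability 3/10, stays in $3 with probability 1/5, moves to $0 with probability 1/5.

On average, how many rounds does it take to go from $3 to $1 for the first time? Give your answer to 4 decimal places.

Let t(s) be the expected number of rounds to first reach $1 from state s, with t($1) = 0. Conditioning on the first round:
t($0) = 1 + 0.3·t($0) + 0.3·t($2) + 0.2·t($3)
t($2) = 1 + 0.2·t($0) + 0.2·t($2) + 0.3·t($3)
t($3) = 1 + 0.2·t($0) + 0.3·t($2) + 0.2·t($3)
Solving: t($0) = 4.0000, t($2) = 3.6000, t($3) = 3.6000.
Expected rounds from $3 to $1: 3.6000.

3.6000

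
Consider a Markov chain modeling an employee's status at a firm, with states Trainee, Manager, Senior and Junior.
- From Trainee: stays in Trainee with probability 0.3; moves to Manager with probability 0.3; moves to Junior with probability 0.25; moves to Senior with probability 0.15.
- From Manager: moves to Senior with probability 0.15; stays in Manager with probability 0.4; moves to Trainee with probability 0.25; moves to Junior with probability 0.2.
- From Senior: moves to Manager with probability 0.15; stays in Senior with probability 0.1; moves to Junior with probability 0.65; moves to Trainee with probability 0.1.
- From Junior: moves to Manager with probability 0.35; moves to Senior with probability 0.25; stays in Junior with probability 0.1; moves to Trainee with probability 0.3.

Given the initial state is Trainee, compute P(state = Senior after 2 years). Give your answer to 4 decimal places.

0.1675

Propagate the distribution vector 2 years from Trainee.
After 0 years: (1.0000, 0.0000, 0.0000, 0.0000)
After 1 year: (0.3000, 0.3000, 0.1500, 0.2500)
After 2 years: (0.2550, 0.3200, 0.1675, 0.2575)
P(in Senior after 2 years) = 0.1675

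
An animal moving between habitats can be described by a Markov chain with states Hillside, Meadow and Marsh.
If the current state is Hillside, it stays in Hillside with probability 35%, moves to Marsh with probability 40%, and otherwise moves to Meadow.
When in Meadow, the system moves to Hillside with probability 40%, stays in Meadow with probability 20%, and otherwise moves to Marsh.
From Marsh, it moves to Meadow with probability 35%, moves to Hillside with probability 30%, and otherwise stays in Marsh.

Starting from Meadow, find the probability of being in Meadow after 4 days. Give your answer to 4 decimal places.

Propagate the distribution vector 4 days from Meadow.
After 0 days: (0.0000, 1.0000, 0.0000)
After 1 day: (0.4000, 0.2000, 0.4000)
After 2 days: (0.3400, 0.2800, 0.3800)
After 3 days: (0.3450, 0.2740, 0.3810)
After 4 days: (0.3447, 0.2744, 0.3810)
P(in Meadow after 4 days) = 0.2744

0.2744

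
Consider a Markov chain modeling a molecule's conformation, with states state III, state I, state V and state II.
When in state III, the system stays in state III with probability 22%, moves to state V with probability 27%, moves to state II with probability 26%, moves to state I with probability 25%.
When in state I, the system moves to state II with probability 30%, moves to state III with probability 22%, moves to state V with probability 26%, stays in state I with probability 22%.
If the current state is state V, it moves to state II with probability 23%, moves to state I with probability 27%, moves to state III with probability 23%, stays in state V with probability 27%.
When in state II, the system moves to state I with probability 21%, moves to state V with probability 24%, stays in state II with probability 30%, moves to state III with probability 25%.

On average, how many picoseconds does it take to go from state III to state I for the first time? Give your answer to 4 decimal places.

Let t(s) be the expected number of picoseconds to first reach state I from state s, with t(state I) = 0. Conditioning on the first picosecond:
t(state III) = 1 + 0.22·t(state III) + 0.27·t(state V) + 0.26·t(state II)
t(state V) = 1 + 0.23·t(state III) + 0.27·t(state V) + 0.23·t(state II)
t(state II) = 1 + 0.25·t(state III) + 0.24·t(state V) + 0.3·t(state II)
Solving: t(state III) = 4.0860, t(state V) = 3.9991, t(state II) = 4.2590.
Expected picoseconds from state III to state I: 4.0860.

4.0860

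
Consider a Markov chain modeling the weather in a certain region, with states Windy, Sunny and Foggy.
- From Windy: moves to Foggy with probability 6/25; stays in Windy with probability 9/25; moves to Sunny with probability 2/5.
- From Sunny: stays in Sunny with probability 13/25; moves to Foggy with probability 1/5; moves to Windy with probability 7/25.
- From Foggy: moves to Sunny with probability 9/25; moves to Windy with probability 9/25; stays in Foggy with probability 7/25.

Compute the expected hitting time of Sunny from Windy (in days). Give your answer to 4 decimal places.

Let t(s) be the expected number of days to first reach Sunny from state s, with t(Sunny) = 0. Conditioning on the first day:
t(Windy) = 1 + 0.36·t(Windy) + 0.24·t(Foggy)
t(Foggy) = 1 + 0.36·t(Windy) + 0.28·t(Foggy)
Solving: t(Windy) = 2.5641, t(Foggy) = 2.6709.
Expected days from Windy to Sunny: 2.5641.

2.5641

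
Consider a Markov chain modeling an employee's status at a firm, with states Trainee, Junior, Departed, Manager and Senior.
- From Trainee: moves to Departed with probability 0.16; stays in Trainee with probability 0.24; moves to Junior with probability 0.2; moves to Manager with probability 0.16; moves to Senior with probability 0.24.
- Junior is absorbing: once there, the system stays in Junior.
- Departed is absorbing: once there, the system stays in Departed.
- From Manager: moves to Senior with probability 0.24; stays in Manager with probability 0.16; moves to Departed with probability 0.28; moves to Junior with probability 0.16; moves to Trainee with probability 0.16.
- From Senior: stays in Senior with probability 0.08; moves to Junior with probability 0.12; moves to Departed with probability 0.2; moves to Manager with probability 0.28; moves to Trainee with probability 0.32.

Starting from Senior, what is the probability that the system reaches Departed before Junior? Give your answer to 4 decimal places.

Let h(s) be the probability of absorption at Departed starting from transient state s. Then h(Departed) = 1 and h(Junior) = 0. By first-step analysis:
h(Trainee) = 0.24·h(Trainee) + 0.2·0 + 0.16·1 + 0.16·h(Manager) + 0.24·h(Senior)
h(Manager) = 0.16·h(Trainee) + 0.16·0 + 0.28·1 + 0.16·h(Manager) + 0.24·h(Senior)
h(Senior) = 0.32·h(Trainee) + 0.12·0 + 0.2·1 + 0.28·h(Manager) + 0.08·h(Senior)
Solving: h(Trainee) = 0.5196, h(Manager) = 0.5981, h(Senior) = 0.5802.
Starting from Senior, the probability is 0.5802.

0.5802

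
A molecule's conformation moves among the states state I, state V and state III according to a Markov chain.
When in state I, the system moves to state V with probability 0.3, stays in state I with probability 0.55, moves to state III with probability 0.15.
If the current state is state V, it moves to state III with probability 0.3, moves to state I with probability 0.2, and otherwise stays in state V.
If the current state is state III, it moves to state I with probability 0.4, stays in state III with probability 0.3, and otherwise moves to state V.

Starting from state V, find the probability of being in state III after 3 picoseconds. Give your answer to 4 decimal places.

0.2505

Propagate the distribution vector 3 picoseconds from state V.
After 0 picoseconds: (0.0000, 1.0000, 0.0000)
After 1 picosecond: (0.2000, 0.5000, 0.3000)
After 2 picoseconds: (0.3300, 0.4000, 0.2700)
After 3 picoseconds: (0.3695, 0.3800, 0.2505)
P(in state III after 3 picoseconds) = 0.2505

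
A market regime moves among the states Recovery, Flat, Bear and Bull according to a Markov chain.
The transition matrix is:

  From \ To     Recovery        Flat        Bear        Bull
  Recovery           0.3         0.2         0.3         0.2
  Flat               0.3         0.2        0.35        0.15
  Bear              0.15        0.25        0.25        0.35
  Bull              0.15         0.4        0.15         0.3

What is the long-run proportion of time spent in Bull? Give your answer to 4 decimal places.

Let the stationary distribution be π with π = πP and π_1 + π_2 + π_3 + π_4 = 1.
π_1 = 0.3·π_1 + 0.3·π_2 + 0.15·π_3 + 0.15·π_4
π_2 = 0.2·π_1 + 0.2·π_2 + 0.25·π_3 + 0.4·π_4
π_3 = 0.3·π_1 + 0.35·π_2 + 0.25·π_3 + 0.15·π_4
Solving with the normalization constraint gives π = (0.2229, 0.2634, 0.2624, 0.2513).
So the stationary probability of Bull is 0.2513.

0.2513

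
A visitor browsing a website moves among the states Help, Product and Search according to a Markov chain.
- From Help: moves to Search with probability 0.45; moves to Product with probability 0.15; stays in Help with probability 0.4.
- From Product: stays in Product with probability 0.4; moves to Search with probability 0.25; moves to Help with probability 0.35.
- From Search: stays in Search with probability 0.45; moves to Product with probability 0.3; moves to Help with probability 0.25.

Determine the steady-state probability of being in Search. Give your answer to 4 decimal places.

Let the stationary distribution be π with π = πP and π_1 + π_2 + π_3 = 1.
π_1 = 0.4·π_1 + 0.35·π_2 + 0.25·π_3
π_2 = 0.15·π_1 + 0.4·π_2 + 0.3·π_3
Solving with the normalization constraint gives π = (0.3269, 0.2788, 0.3942).
So the stationary probability of Search is 0.3942.

0.3942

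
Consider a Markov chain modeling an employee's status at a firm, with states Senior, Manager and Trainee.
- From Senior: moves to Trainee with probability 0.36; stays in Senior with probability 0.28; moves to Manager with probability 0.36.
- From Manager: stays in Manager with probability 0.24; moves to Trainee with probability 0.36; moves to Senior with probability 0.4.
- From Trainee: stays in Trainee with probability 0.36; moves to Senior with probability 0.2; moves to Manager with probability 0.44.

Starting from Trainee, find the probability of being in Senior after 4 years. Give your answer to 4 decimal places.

0.2930

Propagate the distribution vector 4 years from Trainee.
After 0 years: (0.0000, 0.0000, 1.0000)
After 1 year: (0.2000, 0.4400, 0.3600)
After 2 years: (0.3040, 0.3360, 0.3600)
After 3 years: (0.2915, 0.3485, 0.3600)
After 4 years: (0.2930, 0.3470, 0.3600)
P(in Senior after 4 years) = 0.2930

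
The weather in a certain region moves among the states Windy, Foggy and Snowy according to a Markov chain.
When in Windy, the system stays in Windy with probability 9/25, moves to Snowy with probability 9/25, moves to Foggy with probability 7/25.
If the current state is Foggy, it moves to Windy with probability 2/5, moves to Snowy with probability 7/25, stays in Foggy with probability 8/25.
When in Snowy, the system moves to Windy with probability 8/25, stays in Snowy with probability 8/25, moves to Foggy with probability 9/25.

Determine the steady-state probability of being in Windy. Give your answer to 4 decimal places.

0.3599

Let the stationary distribution be π with π = πP and π_1 + π_2 + π_3 = 1.
π_1 = 0.36·π_1 + 0.4·π_2 + 0.32·π_3
π_2 = 0.28·π_1 + 0.32·π_2 + 0.36·π_3
Solving with the normalization constraint gives π = (0.3599, 0.3185, 0.3217).
So the stationary probability of Windy is 0.3599.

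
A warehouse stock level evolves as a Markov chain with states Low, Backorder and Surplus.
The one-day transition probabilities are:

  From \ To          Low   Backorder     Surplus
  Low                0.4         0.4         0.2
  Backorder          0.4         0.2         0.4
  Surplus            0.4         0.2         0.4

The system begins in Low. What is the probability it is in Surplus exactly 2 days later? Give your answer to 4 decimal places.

Sum over the intermediate state after 1 day:
P = P(Low→Low)·P(Low→Surplus) + P(Low→Backorder)·P(Backorder→Surplus) + P(Low→Surplus)·P(Surplus→Surplus)
  = 0.4×0.2 + 0.4×0.4 + 0.2×0.4
  = 0.0800 + 0.1600 + 0.0800 = 0.3200

0.3200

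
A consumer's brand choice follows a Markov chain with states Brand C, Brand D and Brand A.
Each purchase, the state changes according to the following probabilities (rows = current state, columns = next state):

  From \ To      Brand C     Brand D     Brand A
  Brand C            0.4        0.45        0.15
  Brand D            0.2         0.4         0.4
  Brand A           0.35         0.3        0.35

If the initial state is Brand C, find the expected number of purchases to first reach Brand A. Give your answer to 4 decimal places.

3.8889

Let t(s) be the expected number of purchases to first reach Brand A from state s, with t(Brand A) = 0. Conditioning on the first purchase:
t(Brand C) = 1 + 0.4·t(Brand C) + 0.45·t(Brand D)
t(Brand D) = 1 + 0.2·t(Brand C) + 0.4·t(Brand D)
Solving: t(Brand C) = 3.8889, t(Brand D) = 2.9630.
Expected purchases from Brand C to Brand A: 3.8889.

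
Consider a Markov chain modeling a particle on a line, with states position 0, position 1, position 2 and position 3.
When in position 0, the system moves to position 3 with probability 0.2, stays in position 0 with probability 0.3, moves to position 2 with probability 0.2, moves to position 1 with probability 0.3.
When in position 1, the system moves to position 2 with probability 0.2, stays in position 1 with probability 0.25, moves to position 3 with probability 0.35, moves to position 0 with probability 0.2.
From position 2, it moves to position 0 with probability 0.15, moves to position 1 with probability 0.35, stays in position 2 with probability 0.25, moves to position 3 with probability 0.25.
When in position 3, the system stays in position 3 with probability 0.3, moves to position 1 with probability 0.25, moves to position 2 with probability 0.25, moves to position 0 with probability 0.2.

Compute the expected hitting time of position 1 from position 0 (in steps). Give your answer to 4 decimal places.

Let t(s) be the expected number of steps to first reach position 1 from state s, with t(position 1) = 0. Conditioning on the first step:
t(position 0) = 1 + 0.3·t(position 0) + 0.2·t(position 2) + 0.2·t(position 3)
t(position 2) = 1 + 0.15·t(position 0) + 0.25·t(position 2) + 0.25·t(position 3)
t(position 3) = 1 + 0.2·t(position 0) + 0.25·t(position 2) + 0.3·t(position 3)
Solving: t(position 0) = 3.3399, t(position 2) = 3.1734, t(position 3) = 3.5162.
Expected steps from position 0 to position 1: 3.3399.

3.3399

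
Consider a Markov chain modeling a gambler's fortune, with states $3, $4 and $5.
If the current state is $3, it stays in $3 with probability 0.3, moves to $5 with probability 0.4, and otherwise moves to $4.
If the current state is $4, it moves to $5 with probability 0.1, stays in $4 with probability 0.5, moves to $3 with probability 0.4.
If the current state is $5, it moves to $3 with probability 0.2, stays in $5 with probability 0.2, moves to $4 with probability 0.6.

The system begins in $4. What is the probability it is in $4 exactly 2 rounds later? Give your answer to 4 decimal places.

Sum over the intermediate state after 1 round:
P = P($4→$3)·P($3→$4) + P($4→$4)·P($4→$4) + P($4→$5)·P($5→$4)
  = 0.4×0.3 + 0.5×0.5 + 0.1×0.6
  = 0.1200 + 0.2500 + 0.0600 = 0.4300

0.4300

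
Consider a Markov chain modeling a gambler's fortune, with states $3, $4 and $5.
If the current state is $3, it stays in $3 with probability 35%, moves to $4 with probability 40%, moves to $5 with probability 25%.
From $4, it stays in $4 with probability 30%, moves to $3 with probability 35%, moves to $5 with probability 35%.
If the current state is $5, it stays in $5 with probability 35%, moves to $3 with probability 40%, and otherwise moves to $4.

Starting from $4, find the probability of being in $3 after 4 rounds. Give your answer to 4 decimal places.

Propagate the distribution vector 4 rounds from $4.
After 0 rounds: (0.0000, 1.0000, 0.0000)
After 1 round: (0.3500, 0.3000, 0.3500)
After 2 rounds: (0.3675, 0.3175, 0.3150)
After 3 rounds: (0.3658, 0.3210, 0.3133)
After 4 rounds: (0.3657, 0.3209, 0.3134)
P(in $3 after 4 rounds) = 0.3657

0.3657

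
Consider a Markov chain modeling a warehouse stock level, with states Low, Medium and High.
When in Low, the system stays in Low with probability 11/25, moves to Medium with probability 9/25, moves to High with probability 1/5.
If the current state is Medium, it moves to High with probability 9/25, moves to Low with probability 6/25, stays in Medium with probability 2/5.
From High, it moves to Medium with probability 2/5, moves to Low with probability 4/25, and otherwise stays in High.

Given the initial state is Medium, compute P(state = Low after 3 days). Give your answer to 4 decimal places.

0.2638

Propagate the distribution vector 3 days from Medium.
After 0 days: (0.0000, 1.0000, 0.0000)
After 1 day: (0.2400, 0.4000, 0.3600)
After 2 days: (0.2592, 0.3904, 0.3504)
After 3 days: (0.2638, 0.3896, 0.3466)
P(in Low after 3 days) = 0.2638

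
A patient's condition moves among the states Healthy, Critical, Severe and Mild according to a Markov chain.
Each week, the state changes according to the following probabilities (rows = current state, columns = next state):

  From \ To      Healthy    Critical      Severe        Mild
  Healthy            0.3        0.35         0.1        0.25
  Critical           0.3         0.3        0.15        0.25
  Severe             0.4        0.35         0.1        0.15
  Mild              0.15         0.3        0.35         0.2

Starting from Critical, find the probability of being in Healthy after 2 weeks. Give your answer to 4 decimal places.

Propagate the distribution vector 2 weeks from Critical.
After 0 weeks: (0.0000, 1.0000, 0.0000, 0.0000)
After 1 week: (0.3000, 0.3000, 0.1500, 0.2500)
After 2 weeks: (0.2775, 0.3225, 0.1775, 0.2225)
P(in Healthy after 2 weeks) = 0.2775

0.2775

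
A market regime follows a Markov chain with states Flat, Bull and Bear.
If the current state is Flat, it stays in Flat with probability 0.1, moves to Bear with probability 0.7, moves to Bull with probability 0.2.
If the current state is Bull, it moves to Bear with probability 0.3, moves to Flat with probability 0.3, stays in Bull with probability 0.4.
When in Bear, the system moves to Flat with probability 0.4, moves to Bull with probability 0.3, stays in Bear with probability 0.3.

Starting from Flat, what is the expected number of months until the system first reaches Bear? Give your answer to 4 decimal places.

Let t(s) be the expected number of months to first reach Bear from state s, with t(Bear) = 0. Conditioning on the first month:
t(Flat) = 1 + 0.1·t(Flat) + 0.2·t(Bull)
t(Bull) = 1 + 0.3·t(Flat) + 0.4·t(Bull)
Solving: t(Flat) = 1.6667, t(Bull) = 2.5000.
Expected months from Flat to Bear: 1.6667.

1.6667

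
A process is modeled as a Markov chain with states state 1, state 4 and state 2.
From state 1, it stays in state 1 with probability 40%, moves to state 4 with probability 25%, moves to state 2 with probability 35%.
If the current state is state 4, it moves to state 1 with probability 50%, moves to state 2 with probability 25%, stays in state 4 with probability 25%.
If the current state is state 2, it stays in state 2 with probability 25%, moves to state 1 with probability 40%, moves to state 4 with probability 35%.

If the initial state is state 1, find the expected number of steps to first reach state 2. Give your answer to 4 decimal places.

Let t(s) be the expected number of steps to first reach state 2 from state s, with t(state 2) = 0. Conditioning on the first step:
t(state 1) = 1 + 0.4·t(state 1) + 0.25·t(state 4)
t(state 4) = 1 + 0.5·t(state 1) + 0.25·t(state 4)
Solving: t(state 1) = 3.0769, t(state 4) = 3.3846.
Expected steps from state 1 to state 2: 3.0769.

3.0769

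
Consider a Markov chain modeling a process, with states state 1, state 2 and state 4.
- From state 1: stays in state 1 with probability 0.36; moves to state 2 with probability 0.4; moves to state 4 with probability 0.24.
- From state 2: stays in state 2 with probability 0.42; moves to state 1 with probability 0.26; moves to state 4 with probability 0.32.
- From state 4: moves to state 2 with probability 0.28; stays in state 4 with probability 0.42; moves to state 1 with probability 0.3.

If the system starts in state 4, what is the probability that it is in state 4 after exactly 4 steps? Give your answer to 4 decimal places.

0.3286

Propagate the distribution vector 4 steps from state 4.
After 0 steps: (0.0000, 0.0000, 1.0000)
After 1 step: (0.3000, 0.2800, 0.4200)
After 2 steps: (0.3068, 0.3552, 0.3380)
After 3 steps: (0.3042, 0.3665, 0.3293)
After 4 steps: (0.3036, 0.3678, 0.3286)
P(in state 4 after 4 steps) = 0.3286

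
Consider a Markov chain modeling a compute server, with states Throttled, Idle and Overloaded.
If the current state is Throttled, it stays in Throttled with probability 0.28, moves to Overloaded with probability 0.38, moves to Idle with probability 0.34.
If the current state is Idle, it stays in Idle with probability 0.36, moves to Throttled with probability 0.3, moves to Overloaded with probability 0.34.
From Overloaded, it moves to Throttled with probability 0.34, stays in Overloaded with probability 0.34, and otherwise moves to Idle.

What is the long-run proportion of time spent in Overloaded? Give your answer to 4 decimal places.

0.3523

Let the stationary distribution be π with π = πP and π_1 + π_2 + π_3 = 1.
π_1 = 0.28·π_1 + 0.3·π_2 + 0.34·π_3
π_2 = 0.34·π_1 + 0.36·π_2 + 0.32·π_3
Solving with the normalization constraint gives π = (0.3079, 0.3397, 0.3523).
So the stationary probability of Overloaded is 0.3523.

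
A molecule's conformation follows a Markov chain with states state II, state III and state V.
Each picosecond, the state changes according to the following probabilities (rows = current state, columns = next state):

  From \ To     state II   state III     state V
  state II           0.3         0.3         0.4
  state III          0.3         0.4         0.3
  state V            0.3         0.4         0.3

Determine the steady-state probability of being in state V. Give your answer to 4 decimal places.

0.3300

Let the stationary distribution be π with π = πP and π_1 + π_2 + π_3 = 1.
π_1 = 0.3·π_1 + 0.3·π_2 + 0.3·π_3
π_2 = 0.3·π_1 + 0.4·π_2 + 0.4·π_3
Solving with the normalization constraint gives π = (0.3000, 0.3700, 0.3300).
So the stationary probability of state V is 0.3300.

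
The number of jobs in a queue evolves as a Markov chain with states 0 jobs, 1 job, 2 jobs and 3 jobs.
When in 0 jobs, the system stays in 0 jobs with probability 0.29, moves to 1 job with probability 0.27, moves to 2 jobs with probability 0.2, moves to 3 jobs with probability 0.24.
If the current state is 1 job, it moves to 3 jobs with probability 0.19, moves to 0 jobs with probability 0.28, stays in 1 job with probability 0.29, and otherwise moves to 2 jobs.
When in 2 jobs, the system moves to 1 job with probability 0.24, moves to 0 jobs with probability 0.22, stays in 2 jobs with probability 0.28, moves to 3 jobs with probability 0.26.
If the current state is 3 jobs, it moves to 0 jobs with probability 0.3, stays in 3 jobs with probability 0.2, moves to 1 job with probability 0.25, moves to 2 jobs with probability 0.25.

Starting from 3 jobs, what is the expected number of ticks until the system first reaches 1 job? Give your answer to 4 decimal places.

Let t(s) be the expected number of ticks to first reach 1 job from state s, with t(1 job) = 0. Conditioning on the first tick:
t(0 jobs) = 1 + 0.29·t(0 jobs) + 0.2·t(2 jobs) + 0.24·t(3 jobs)
t(2 jobs) = 1 + 0.22·t(0 jobs) + 0.28·t(2 jobs) + 0.26·t(3 jobs)
t(3 jobs) = 1 + 0.3·t(0 jobs) + 0.25·t(2 jobs) + 0.2·t(3 jobs)
Solving: t(0 jobs) = 3.8701, t(2 jobs) = 3.9981, t(3 jobs) = 3.9507.
Expected ticks from 3 jobs to 1 job: 3.9507.

3.9507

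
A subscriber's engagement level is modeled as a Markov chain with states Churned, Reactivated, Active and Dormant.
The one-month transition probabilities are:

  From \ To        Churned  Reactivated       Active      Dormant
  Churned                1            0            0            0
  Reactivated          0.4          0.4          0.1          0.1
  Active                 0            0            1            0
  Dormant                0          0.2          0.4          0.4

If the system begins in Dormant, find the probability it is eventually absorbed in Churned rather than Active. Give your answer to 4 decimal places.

Let h(s) be the probability of absorption at Churned starting from transient state s. Then h(Churned) = 1 and h(Active) = 0. By first-step analysis:
h(Reactivated) = 0.4·1 + 0.4·h(Reactivated) + 0.1·0 + 0.1·h(Dormant)
h(Dormant) = 0.2·h(Reactivated) + 0.4·0 + 0.4·h(Dormant)
Solving: h(Reactivated) = 0.7059, h(Dormant) = 0.2353.
Starting from Dormant, the probability is 0.2353.

0.2353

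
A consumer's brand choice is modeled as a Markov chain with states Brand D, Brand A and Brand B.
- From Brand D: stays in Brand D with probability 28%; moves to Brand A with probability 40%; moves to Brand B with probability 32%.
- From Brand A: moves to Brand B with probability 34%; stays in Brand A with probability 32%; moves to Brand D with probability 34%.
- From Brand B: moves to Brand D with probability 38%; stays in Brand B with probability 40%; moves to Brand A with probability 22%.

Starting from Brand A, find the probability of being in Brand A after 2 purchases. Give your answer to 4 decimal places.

Sum over the intermediate state after 1 purchase:
P = P(Brand A→Brand D)·P(Brand D→Brand A) + P(Brand A→Brand A)·P(Brand A→Brand A) + P(Brand A→Brand B)·P(Brand B→Brand A)
  = 0.34×0.4 + 0.32×0.32 + 0.34×0.22
  = 0.1360 + 0.1024 + 0.0748 = 0.3132

0.3132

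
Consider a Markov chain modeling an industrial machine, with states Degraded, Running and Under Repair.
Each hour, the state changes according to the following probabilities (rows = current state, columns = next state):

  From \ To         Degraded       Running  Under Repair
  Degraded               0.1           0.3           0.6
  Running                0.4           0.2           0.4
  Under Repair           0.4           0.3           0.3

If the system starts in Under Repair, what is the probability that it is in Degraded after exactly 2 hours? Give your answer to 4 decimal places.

Sum over the intermediate state after 1 hour:
P = P(Under Repair→Degraded)·P(Degraded→Degraded) + P(Under Repair→Running)·P(Running→Degraded) + P(Under Repair→Under Repair)·P(Under Repair→Degraded)
  = 0.4×0.1 + 0.3×0.4 + 0.3×0.4
  = 0.0400 + 0.1200 + 0.1200 = 0.2800

0.2800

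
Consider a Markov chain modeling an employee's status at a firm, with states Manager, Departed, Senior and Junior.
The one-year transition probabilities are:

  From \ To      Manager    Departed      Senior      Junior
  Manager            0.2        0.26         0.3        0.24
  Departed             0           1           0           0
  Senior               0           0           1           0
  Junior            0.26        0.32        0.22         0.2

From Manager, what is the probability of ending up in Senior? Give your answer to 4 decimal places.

Let h(s) be the probability of absorption at Senior starting from transient state s. Then h(Senior) = 1 and h(Departed) = 0. By first-step analysis:
h(Manager) = 0.2·h(Manager) + 0.26·0 + 0.3·1 + 0.24·h(Junior)
h(Junior) = 0.26·h(Manager) + 0.32·0 + 0.22·1 + 0.2·h(Junior)
Solving: h(Manager) = 0.5069, h(Junior) = 0.4398.
Starting from Manager, the probability is 0.5069.

0.5069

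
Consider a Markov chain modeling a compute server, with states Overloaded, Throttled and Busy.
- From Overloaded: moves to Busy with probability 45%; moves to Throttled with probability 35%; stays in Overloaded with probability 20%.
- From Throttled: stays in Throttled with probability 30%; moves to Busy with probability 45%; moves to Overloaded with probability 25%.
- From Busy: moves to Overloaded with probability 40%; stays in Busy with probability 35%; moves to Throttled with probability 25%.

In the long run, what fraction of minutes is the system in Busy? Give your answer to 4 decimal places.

Let the stationary distribution be π with π = πP and π_1 + π_2 + π_3 = 1.
π_1 = 0.2·π_1 + 0.25·π_2 + 0.4·π_3
π_2 = 0.35·π_1 + 0.3·π_2 + 0.25·π_3
Solving with the normalization constraint gives π = (0.2965, 0.2944, 0.4091).
So the stationary probability of Busy is 0.4091.

0.4091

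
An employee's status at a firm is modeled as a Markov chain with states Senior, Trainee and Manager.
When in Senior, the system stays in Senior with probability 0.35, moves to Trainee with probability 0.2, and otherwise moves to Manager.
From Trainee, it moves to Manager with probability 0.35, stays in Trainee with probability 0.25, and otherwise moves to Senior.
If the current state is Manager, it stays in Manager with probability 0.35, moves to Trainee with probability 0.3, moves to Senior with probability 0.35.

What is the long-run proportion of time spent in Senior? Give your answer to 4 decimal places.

0.3626

Let the stationary distribution be π with π = πP and π_1 + π_2 + π_3 = 1.
π_1 = 0.35·π_1 + 0.4·π_2 + 0.35·π_3
π_2 = 0.2·π_1 + 0.25·π_2 + 0.3·π_3
Solving with the normalization constraint gives π = (0.3626, 0.2512, 0.3863).
So the stationary probability of Senior is 0.3626.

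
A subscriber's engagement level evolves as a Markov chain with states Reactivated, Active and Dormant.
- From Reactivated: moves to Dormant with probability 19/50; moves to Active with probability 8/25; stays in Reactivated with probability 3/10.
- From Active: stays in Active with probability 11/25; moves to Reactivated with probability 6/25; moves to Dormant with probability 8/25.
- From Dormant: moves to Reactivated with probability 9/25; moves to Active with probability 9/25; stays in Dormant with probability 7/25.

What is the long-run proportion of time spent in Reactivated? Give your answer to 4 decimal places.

Let the stationary distribution be π with π = πP and π_1 + π_2 + π_3 = 1.
π_1 = 0.3·π_1 + 0.24·π_2 + 0.36·π_3
π_2 = 0.32·π_1 + 0.44·π_2 + 0.36·π_3
Solving with the normalization constraint gives π = (0.2968, 0.3784, 0.3248).
So the stationary probability of Reactivated is 0.2968.

0.2968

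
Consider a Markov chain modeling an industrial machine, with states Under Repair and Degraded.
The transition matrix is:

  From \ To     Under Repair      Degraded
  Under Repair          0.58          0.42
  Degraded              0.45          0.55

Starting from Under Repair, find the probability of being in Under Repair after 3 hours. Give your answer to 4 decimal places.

0.5183

Propagate the distribution vector 3 hours from Under Repair.
After 0 hours: (1.0000, 0.0000)
After 1 hour: (0.5800, 0.4200)
After 2 hours: (0.5254, 0.4746)
After 3 hours: (0.5183, 0.4817)
P(in Under Repair after 3 hours) = 0.5183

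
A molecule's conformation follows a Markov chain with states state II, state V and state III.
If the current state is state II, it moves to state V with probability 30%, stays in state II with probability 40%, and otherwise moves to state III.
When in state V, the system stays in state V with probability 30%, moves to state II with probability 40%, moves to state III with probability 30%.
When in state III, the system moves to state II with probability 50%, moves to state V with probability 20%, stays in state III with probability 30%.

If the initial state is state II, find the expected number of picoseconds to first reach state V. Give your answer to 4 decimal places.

Let t(s) be the expected number of picoseconds to first reach state V from state s, with t(state V) = 0. Conditioning on the first picosecond:
t(state II) = 1 + 0.4·t(state II) + 0.3·t(state III)
t(state III) = 1 + 0.5·t(state II) + 0.3·t(state III)
Solving: t(state II) = 3.7037, t(state III) = 4.0741.
Expected picoseconds from state II to state V: 3.7037.

3.7037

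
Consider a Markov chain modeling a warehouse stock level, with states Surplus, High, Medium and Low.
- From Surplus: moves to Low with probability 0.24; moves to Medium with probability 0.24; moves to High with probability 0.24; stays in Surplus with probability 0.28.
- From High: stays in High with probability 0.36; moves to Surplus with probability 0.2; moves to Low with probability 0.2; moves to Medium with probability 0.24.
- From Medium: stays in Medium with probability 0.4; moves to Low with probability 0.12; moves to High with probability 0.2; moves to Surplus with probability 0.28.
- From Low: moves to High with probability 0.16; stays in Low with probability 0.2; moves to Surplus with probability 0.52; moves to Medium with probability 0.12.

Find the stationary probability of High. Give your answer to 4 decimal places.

0.2436

Let the stationary distribution be π with π = πP and π_1 + π_2 + π_3 + π_4 = 1.
π_1 = 0.28·π_1 + 0.2·π_2 + 0.28·π_3 + 0.52·π_4
π_2 = 0.24·π_1 + 0.36·π_2 + 0.2·π_3 + 0.16·π_4
π_3 = 0.24·π_1 + 0.24·π_2 + 0.4·π_3 + 0.12·π_4
Solving with the normalization constraint gives π = (0.3065, 0.2436, 0.2583, 0.1916).
So the stationary probability of High is 0.2436.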